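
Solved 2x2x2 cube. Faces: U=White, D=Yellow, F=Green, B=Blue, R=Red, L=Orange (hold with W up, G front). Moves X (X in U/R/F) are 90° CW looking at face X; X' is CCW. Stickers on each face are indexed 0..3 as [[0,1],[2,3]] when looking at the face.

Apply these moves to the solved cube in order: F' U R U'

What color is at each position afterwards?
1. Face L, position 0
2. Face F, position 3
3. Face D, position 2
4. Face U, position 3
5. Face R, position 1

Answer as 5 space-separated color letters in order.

Answer: W Y Y R O

Derivation:
After move 1 (F'): F=GGGG U=WWRR R=YRYR D=OOYY L=OWOW
After move 2 (U): U=RWRW F=YRGG R=BBYR B=OWBB L=GGOW
After move 3 (R): R=YBRB U=RRRG F=YOGY D=OBYO B=WWWB
After move 4 (U'): U=RGRR F=GGGY R=YORB B=YBWB L=WWOW
Query 1: L[0] = W
Query 2: F[3] = Y
Query 3: D[2] = Y
Query 4: U[3] = R
Query 5: R[1] = O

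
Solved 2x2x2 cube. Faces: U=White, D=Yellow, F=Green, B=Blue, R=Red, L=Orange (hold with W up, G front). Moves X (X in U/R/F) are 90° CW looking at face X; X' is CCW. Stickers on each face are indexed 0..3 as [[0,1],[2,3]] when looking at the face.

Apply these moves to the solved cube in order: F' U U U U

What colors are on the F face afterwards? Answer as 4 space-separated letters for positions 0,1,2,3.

Answer: G G G G

Derivation:
After move 1 (F'): F=GGGG U=WWRR R=YRYR D=OOYY L=OWOW
After move 2 (U): U=RWRW F=YRGG R=BBYR B=OWBB L=GGOW
After move 3 (U): U=RRWW F=BBGG R=OWYR B=GGBB L=YROW
After move 4 (U): U=WRWR F=OWGG R=GGYR B=YRBB L=BBOW
After move 5 (U): U=WWRR F=GGGG R=YRYR B=BBBB L=OWOW
Query: F face = GGGG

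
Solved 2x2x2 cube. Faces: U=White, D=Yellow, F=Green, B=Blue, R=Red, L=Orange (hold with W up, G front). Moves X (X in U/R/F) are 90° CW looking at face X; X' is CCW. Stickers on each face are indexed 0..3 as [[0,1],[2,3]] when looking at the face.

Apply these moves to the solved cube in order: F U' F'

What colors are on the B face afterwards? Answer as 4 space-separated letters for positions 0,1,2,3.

After move 1 (F): F=GGGG U=WWOO R=WRWR D=RRYY L=OYOY
After move 2 (U'): U=WOWO F=OYGG R=GGWR B=WRBB L=BBOY
After move 3 (F'): F=YGOG U=WOGW R=RGRR D=BYYY L=BOOW
Query: B face = WRBB

Answer: W R B B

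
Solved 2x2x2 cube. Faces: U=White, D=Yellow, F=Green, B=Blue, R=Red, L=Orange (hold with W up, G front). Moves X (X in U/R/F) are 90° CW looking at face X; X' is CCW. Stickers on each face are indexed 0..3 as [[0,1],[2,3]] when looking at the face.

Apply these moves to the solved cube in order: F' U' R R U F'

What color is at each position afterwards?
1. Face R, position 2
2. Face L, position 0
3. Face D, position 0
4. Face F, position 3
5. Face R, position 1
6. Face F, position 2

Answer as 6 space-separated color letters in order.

After move 1 (F'): F=GGGG U=WWRR R=YRYR D=OOYY L=OWOW
After move 2 (U'): U=WRWR F=OWGG R=GGYR B=YRBB L=BBOW
After move 3 (R): R=YGRG U=WWWG F=OOGY D=OBYY B=RRRB
After move 4 (R): R=RYGG U=WOWY F=OBGY D=ORYR B=GRWB
After move 5 (U): U=WWYO F=RYGY R=GRGG B=BBWB L=OBOW
After move 6 (F'): F=YYRG U=WWGG R=RROG D=BWYR L=OOOY
Query 1: R[2] = O
Query 2: L[0] = O
Query 3: D[0] = B
Query 4: F[3] = G
Query 5: R[1] = R
Query 6: F[2] = R

Answer: O O B G R R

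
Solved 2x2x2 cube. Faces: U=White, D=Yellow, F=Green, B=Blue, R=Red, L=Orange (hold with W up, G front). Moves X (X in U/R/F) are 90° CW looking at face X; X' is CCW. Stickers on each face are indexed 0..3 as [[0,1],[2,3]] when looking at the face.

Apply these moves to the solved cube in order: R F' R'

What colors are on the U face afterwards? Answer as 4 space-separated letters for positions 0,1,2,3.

After move 1 (R): R=RRRR U=WGWG F=GYGY D=YBYB B=WBWB
After move 2 (F'): F=YYGG U=WGRR R=BRYR D=OOYB L=OGOW
After move 3 (R'): R=RRBY U=WWRW F=YGGR D=OYYG B=BBOB
Query: U face = WWRW

Answer: W W R W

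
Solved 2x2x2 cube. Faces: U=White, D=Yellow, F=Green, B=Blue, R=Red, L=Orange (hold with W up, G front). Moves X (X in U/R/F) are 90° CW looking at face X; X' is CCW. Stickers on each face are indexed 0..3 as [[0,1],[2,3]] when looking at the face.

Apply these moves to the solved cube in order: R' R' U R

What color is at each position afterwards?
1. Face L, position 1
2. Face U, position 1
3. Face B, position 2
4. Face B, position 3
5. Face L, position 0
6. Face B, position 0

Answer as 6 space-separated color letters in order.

After move 1 (R'): R=RRRR U=WBWB F=GWGW D=YGYG B=YBYB
After move 2 (R'): R=RRRR U=WYWY F=GBGB D=YWYW B=GBGB
After move 3 (U): U=WWYY F=RRGB R=GBRR B=OOGB L=GBOO
After move 4 (R): R=RGRB U=WRYB F=RWGW D=YGYO B=YOWB
Query 1: L[1] = B
Query 2: U[1] = R
Query 3: B[2] = W
Query 4: B[3] = B
Query 5: L[0] = G
Query 6: B[0] = Y

Answer: B R W B G Y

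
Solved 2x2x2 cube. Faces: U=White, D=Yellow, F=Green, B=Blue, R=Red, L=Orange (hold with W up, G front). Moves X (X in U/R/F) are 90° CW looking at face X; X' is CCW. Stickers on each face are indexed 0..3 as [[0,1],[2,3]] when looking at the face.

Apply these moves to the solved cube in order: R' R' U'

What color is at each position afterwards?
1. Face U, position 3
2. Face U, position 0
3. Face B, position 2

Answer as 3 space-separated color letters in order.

Answer: W Y G

Derivation:
After move 1 (R'): R=RRRR U=WBWB F=GWGW D=YGYG B=YBYB
After move 2 (R'): R=RRRR U=WYWY F=GBGB D=YWYW B=GBGB
After move 3 (U'): U=YYWW F=OOGB R=GBRR B=RRGB L=GBOO
Query 1: U[3] = W
Query 2: U[0] = Y
Query 3: B[2] = G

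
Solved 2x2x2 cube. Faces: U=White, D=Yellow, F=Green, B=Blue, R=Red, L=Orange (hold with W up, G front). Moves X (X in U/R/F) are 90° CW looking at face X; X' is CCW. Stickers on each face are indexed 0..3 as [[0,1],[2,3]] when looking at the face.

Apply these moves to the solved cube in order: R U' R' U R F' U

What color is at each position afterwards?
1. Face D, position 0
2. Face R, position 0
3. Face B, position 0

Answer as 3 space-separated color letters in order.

Answer: G W O

Derivation:
After move 1 (R): R=RRRR U=WGWG F=GYGY D=YBYB B=WBWB
After move 2 (U'): U=GGWW F=OOGY R=GYRR B=RRWB L=WBOO
After move 3 (R'): R=YRGR U=GWWR F=OGGW D=YOYY B=BRBB
After move 4 (U): U=WGRW F=YRGW R=BRGR B=WBBB L=OGOO
After move 5 (R): R=GBRR U=WRRW F=YOGY D=YBYW B=WBGB
After move 6 (F'): F=OYYG U=WRGR R=BBYR D=GOYW L=OWOR
After move 7 (U): U=GWRR F=BBYG R=WBYR B=OWGB L=OYOR
Query 1: D[0] = G
Query 2: R[0] = W
Query 3: B[0] = O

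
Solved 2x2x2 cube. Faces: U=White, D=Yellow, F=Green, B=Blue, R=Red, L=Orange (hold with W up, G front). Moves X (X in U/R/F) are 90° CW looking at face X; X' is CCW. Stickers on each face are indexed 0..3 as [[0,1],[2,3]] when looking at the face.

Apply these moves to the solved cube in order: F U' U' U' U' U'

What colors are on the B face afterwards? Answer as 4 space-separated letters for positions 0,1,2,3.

After move 1 (F): F=GGGG U=WWOO R=WRWR D=RRYY L=OYOY
After move 2 (U'): U=WOWO F=OYGG R=GGWR B=WRBB L=BBOY
After move 3 (U'): U=OOWW F=BBGG R=OYWR B=GGBB L=WROY
After move 4 (U'): U=OWOW F=WRGG R=BBWR B=OYBB L=GGOY
After move 5 (U'): U=WWOO F=GGGG R=WRWR B=BBBB L=OYOY
After move 6 (U'): U=WOWO F=OYGG R=GGWR B=WRBB L=BBOY
Query: B face = WRBB

Answer: W R B B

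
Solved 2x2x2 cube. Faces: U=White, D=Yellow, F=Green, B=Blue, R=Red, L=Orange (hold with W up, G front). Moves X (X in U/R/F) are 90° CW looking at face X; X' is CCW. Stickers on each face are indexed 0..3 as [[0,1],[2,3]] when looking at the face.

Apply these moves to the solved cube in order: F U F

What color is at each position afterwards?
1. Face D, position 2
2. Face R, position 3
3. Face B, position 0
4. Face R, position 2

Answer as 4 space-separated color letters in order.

Answer: Y R O W

Derivation:
After move 1 (F): F=GGGG U=WWOO R=WRWR D=RRYY L=OYOY
After move 2 (U): U=OWOW F=WRGG R=BBWR B=OYBB L=GGOY
After move 3 (F): F=GWGR U=OWYG R=OBWR D=WBYY L=GROR
Query 1: D[2] = Y
Query 2: R[3] = R
Query 3: B[0] = O
Query 4: R[2] = W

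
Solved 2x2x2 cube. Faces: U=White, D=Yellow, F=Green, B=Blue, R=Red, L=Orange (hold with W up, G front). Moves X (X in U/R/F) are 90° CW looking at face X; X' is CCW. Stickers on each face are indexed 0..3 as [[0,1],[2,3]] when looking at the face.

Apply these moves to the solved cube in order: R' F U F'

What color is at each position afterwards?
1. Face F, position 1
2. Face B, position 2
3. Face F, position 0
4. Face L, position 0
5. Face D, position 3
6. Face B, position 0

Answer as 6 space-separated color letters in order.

Answer: W Y R G G O

Derivation:
After move 1 (R'): R=RRRR U=WBWB F=GWGW D=YGYG B=YBYB
After move 2 (F): F=GGWW U=WBOO R=WRBR D=RRYG L=OYOG
After move 3 (U): U=OWOB F=WRWW R=YBBR B=OYYB L=GGOG
After move 4 (F'): F=RWWW U=OWYB R=RBRR D=GGYG L=GBOO
Query 1: F[1] = W
Query 2: B[2] = Y
Query 3: F[0] = R
Query 4: L[0] = G
Query 5: D[3] = G
Query 6: B[0] = O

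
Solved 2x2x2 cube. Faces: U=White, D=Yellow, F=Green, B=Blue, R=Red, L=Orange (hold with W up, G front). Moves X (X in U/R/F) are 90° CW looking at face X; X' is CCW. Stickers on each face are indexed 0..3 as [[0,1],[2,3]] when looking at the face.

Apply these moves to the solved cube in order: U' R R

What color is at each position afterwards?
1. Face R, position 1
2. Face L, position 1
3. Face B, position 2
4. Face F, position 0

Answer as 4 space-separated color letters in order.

After move 1 (U'): U=WWWW F=OOGG R=GGRR B=RRBB L=BBOO
After move 2 (R): R=RGRG U=WOWG F=OYGY D=YBYR B=WRWB
After move 3 (R): R=RRGG U=WYWY F=OBGR D=YWYW B=GROB
Query 1: R[1] = R
Query 2: L[1] = B
Query 3: B[2] = O
Query 4: F[0] = O

Answer: R B O O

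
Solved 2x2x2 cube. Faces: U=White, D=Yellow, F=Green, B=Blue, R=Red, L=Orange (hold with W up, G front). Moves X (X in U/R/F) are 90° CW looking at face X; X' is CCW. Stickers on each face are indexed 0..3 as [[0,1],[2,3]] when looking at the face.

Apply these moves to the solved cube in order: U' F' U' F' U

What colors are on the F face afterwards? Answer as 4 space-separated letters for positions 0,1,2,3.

Answer: O G B O

Derivation:
After move 1 (U'): U=WWWW F=OOGG R=GGRR B=RRBB L=BBOO
After move 2 (F'): F=OGOG U=WWGR R=YGYR D=BOYY L=BWOW
After move 3 (U'): U=WRWG F=BWOG R=OGYR B=YGBB L=RROW
After move 4 (F'): F=WGBO U=WROY R=OGBR D=RWYY L=RGOW
After move 5 (U): U=OWYR F=OGBO R=YGBR B=RGBB L=WGOW
Query: F face = OGBO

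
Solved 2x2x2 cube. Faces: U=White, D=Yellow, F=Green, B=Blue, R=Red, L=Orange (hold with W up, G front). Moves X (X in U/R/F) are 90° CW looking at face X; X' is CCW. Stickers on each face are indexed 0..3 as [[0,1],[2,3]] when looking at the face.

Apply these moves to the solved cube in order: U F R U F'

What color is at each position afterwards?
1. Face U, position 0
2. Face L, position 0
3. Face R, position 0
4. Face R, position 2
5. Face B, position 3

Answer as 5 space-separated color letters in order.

Answer: O G B R B

Derivation:
After move 1 (U): U=WWWW F=RRGG R=BBRR B=OOBB L=GGOO
After move 2 (F): F=GRGR U=WWOG R=WBWR D=RBYY L=GYOY
After move 3 (R): R=WWRB U=WROR F=GBGY D=RBYO B=GOWB
After move 4 (U): U=OWRR F=WWGY R=GORB B=GYWB L=GBOY
After move 5 (F'): F=WYWG U=OWGR R=BORB D=BYYO L=GROR
Query 1: U[0] = O
Query 2: L[0] = G
Query 3: R[0] = B
Query 4: R[2] = R
Query 5: B[3] = B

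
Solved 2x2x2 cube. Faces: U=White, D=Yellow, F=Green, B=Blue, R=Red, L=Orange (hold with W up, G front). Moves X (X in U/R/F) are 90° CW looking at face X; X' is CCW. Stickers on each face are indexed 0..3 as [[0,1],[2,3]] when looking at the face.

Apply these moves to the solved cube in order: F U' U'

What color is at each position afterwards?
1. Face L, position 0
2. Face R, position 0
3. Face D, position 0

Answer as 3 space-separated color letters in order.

Answer: W O R

Derivation:
After move 1 (F): F=GGGG U=WWOO R=WRWR D=RRYY L=OYOY
After move 2 (U'): U=WOWO F=OYGG R=GGWR B=WRBB L=BBOY
After move 3 (U'): U=OOWW F=BBGG R=OYWR B=GGBB L=WROY
Query 1: L[0] = W
Query 2: R[0] = O
Query 3: D[0] = R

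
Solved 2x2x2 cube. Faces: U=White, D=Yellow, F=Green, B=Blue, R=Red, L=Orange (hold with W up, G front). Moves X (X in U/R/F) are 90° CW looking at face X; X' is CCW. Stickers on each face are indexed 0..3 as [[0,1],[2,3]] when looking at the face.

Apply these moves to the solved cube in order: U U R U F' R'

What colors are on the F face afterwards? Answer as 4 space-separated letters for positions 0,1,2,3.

After move 1 (U): U=WWWW F=RRGG R=BBRR B=OOBB L=GGOO
After move 2 (U): U=WWWW F=BBGG R=OORR B=GGBB L=RROO
After move 3 (R): R=RORO U=WBWG F=BYGY D=YBYG B=WGWB
After move 4 (U): U=WWGB F=ROGY R=WGRO B=RRWB L=BYOO
After move 5 (F'): F=OYRG U=WWWR R=BGYO D=YOYG L=BBOG
After move 6 (R'): R=GOBY U=WWWR F=OWRR D=YYYG B=GROB
Query: F face = OWRR

Answer: O W R R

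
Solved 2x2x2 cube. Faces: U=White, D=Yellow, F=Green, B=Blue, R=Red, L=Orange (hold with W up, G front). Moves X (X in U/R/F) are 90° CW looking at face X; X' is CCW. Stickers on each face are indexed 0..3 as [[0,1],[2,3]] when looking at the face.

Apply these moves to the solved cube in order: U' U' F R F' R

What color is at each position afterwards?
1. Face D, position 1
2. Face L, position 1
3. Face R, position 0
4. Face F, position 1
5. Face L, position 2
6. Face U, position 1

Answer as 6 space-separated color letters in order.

After move 1 (U'): U=WWWW F=OOGG R=GGRR B=RRBB L=BBOO
After move 2 (U'): U=WWWW F=BBGG R=OORR B=GGBB L=RROO
After move 3 (F): F=GBGB U=WWOR R=WOWR D=ROYY L=RYOY
After move 4 (R): R=WWRO U=WBOB F=GOGY D=RBYG B=RGWB
After move 5 (F'): F=OYGG U=WBWR R=BWRO D=YYYG L=RBOO
After move 6 (R): R=RBOW U=WYWG F=OYGG D=YWYR B=RGBB
Query 1: D[1] = W
Query 2: L[1] = B
Query 3: R[0] = R
Query 4: F[1] = Y
Query 5: L[2] = O
Query 6: U[1] = Y

Answer: W B R Y O Y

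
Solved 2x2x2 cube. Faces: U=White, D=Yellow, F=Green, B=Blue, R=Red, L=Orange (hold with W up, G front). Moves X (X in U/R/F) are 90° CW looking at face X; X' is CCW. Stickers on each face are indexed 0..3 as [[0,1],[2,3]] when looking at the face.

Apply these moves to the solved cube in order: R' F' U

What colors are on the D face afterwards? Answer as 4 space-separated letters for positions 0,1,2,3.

Answer: O O Y G

Derivation:
After move 1 (R'): R=RRRR U=WBWB F=GWGW D=YGYG B=YBYB
After move 2 (F'): F=WWGG U=WBRR R=GRYR D=OOYG L=OBOW
After move 3 (U): U=RWRB F=GRGG R=YBYR B=OBYB L=WWOW
Query: D face = OOYG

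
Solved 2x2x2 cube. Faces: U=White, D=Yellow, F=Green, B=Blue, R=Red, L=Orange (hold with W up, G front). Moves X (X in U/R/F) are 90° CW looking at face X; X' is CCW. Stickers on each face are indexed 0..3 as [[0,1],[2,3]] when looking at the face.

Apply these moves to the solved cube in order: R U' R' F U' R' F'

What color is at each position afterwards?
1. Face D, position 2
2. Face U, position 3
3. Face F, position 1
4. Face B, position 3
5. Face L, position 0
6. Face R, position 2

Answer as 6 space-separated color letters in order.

Answer: Y G O B B G

Derivation:
After move 1 (R): R=RRRR U=WGWG F=GYGY D=YBYB B=WBWB
After move 2 (U'): U=GGWW F=OOGY R=GYRR B=RRWB L=WBOO
After move 3 (R'): R=YRGR U=GWWR F=OGGW D=YOYY B=BRBB
After move 4 (F): F=GOWG U=GWOB R=WRRR D=GYYY L=WYOO
After move 5 (U'): U=WBGO F=WYWG R=GORR B=WRBB L=BROO
After move 6 (R'): R=ORGR U=WBGW F=WBWO D=GYYG B=YRYB
After move 7 (F'): F=BOWW U=WBOG R=YRGR D=ROYG L=BWOG
Query 1: D[2] = Y
Query 2: U[3] = G
Query 3: F[1] = O
Query 4: B[3] = B
Query 5: L[0] = B
Query 6: R[2] = G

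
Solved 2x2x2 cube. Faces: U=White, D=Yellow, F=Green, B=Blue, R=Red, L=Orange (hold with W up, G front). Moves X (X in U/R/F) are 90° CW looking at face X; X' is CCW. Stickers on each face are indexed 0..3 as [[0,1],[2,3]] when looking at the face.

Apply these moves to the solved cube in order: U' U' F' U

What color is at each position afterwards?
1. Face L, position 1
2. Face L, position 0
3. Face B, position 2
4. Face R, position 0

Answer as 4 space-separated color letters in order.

Answer: G B B G

Derivation:
After move 1 (U'): U=WWWW F=OOGG R=GGRR B=RRBB L=BBOO
After move 2 (U'): U=WWWW F=BBGG R=OORR B=GGBB L=RROO
After move 3 (F'): F=BGBG U=WWOR R=YOYR D=ROYY L=RWOW
After move 4 (U): U=OWRW F=YOBG R=GGYR B=RWBB L=BGOW
Query 1: L[1] = G
Query 2: L[0] = B
Query 3: B[2] = B
Query 4: R[0] = G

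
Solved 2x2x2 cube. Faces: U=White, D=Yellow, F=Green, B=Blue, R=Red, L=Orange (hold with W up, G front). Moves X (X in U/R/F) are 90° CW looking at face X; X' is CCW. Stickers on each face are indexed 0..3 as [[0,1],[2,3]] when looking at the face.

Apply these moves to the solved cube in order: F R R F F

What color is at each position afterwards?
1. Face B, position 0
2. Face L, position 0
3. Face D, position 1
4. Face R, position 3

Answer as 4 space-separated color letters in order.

After move 1 (F): F=GGGG U=WWOO R=WRWR D=RRYY L=OYOY
After move 2 (R): R=WWRR U=WGOG F=GRGY D=RBYB B=OBWB
After move 3 (R): R=RWRW U=WROY F=GBGB D=RWYO B=GBGB
After move 4 (F): F=GGBB U=WRYY R=OWYW D=RRYO L=OROW
After move 5 (F): F=BGBG U=WRWR R=YWYW D=YOYO L=OROR
Query 1: B[0] = G
Query 2: L[0] = O
Query 3: D[1] = O
Query 4: R[3] = W

Answer: G O O W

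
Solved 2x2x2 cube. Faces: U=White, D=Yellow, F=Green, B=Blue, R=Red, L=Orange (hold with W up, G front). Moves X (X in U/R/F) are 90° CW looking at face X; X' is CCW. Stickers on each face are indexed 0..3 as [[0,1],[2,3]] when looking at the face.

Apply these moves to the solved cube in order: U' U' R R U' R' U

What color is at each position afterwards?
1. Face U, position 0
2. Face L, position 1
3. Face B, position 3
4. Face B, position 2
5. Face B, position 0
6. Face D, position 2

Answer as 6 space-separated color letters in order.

After move 1 (U'): U=WWWW F=OOGG R=GGRR B=RRBB L=BBOO
After move 2 (U'): U=WWWW F=BBGG R=OORR B=GGBB L=RROO
After move 3 (R): R=RORO U=WBWG F=BYGY D=YBYG B=WGWB
After move 4 (R): R=RROO U=WYWY F=BBGG D=YWYW B=GGBB
After move 5 (U'): U=YYWW F=RRGG R=BBOO B=RRBB L=GGOO
After move 6 (R'): R=BOBO U=YBWR F=RYGW D=YRYG B=WRWB
After move 7 (U): U=WYRB F=BOGW R=WRBO B=GGWB L=RYOO
Query 1: U[0] = W
Query 2: L[1] = Y
Query 3: B[3] = B
Query 4: B[2] = W
Query 5: B[0] = G
Query 6: D[2] = Y

Answer: W Y B W G Y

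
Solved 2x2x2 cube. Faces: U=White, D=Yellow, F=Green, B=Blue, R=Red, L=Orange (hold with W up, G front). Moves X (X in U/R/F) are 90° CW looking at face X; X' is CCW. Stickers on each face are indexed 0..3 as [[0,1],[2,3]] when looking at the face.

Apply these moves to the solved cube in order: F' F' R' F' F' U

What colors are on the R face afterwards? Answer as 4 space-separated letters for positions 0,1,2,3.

After move 1 (F'): F=GGGG U=WWRR R=YRYR D=OOYY L=OWOW
After move 2 (F'): F=GGGG U=WWYY R=OROR D=WWYY L=OROR
After move 3 (R'): R=RROO U=WBYB F=GWGY D=WGYG B=YBWB
After move 4 (F'): F=WYGG U=WBRO R=GRWO D=RRYG L=OBOY
After move 5 (F'): F=YGWG U=WBGW R=RRRO D=BYYG L=OOOR
After move 6 (U): U=GWWB F=RRWG R=YBRO B=OOWB L=YGOR
Query: R face = YBRO

Answer: Y B R O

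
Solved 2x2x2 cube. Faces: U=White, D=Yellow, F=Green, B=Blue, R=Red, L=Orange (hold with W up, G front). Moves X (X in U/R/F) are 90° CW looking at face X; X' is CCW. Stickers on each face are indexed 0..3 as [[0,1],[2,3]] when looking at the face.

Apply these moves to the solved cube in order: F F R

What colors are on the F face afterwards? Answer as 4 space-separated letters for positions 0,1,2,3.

After move 1 (F): F=GGGG U=WWOO R=WRWR D=RRYY L=OYOY
After move 2 (F): F=GGGG U=WWYY R=OROR D=WWYY L=OROR
After move 3 (R): R=OORR U=WGYG F=GWGY D=WBYB B=YBWB
Query: F face = GWGY

Answer: G W G Y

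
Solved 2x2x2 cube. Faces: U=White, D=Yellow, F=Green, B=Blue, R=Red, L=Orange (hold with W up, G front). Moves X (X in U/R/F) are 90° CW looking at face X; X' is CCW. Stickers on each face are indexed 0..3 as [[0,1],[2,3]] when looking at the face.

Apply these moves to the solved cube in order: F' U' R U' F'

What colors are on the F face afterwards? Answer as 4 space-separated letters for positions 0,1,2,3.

After move 1 (F'): F=GGGG U=WWRR R=YRYR D=OOYY L=OWOW
After move 2 (U'): U=WRWR F=OWGG R=GGYR B=YRBB L=BBOW
After move 3 (R): R=YGRG U=WWWG F=OOGY D=OBYY B=RRRB
After move 4 (U'): U=WGWW F=BBGY R=OORG B=YGRB L=RROW
After move 5 (F'): F=BYBG U=WGOR R=BOOG D=RWYY L=RWOW
Query: F face = BYBG

Answer: B Y B G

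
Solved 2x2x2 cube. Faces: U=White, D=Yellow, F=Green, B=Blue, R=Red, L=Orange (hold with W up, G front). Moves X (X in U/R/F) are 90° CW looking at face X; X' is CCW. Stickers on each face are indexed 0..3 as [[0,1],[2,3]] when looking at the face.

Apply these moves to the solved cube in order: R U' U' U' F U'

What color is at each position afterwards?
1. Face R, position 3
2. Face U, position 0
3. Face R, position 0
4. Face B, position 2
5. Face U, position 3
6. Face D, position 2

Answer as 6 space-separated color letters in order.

Answer: R W G W O Y

Derivation:
After move 1 (R): R=RRRR U=WGWG F=GYGY D=YBYB B=WBWB
After move 2 (U'): U=GGWW F=OOGY R=GYRR B=RRWB L=WBOO
After move 3 (U'): U=GWGW F=WBGY R=OORR B=GYWB L=RROO
After move 4 (U'): U=WWGG F=RRGY R=WBRR B=OOWB L=GYOO
After move 5 (F): F=GRYR U=WWOY R=GBGR D=RWYB L=GYOB
After move 6 (U'): U=WYWO F=GYYR R=GRGR B=GBWB L=OOOB
Query 1: R[3] = R
Query 2: U[0] = W
Query 3: R[0] = G
Query 4: B[2] = W
Query 5: U[3] = O
Query 6: D[2] = Y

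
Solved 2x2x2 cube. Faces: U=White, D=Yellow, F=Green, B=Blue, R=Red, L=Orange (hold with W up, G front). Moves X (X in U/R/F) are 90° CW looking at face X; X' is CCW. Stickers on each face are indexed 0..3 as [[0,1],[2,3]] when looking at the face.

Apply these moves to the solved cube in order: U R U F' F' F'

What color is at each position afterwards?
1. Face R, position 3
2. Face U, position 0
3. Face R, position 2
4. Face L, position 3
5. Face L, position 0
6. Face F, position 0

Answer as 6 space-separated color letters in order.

After move 1 (U): U=WWWW F=RRGG R=BBRR B=OOBB L=GGOO
After move 2 (R): R=RBRB U=WRWG F=RYGY D=YBYO B=WOWB
After move 3 (U): U=WWGR F=RBGY R=WORB B=GGWB L=RYOO
After move 4 (F'): F=BYRG U=WWWR R=BOYB D=YOYO L=RROG
After move 5 (F'): F=YGBR U=WWBY R=OOYB D=RGYO L=RROW
After move 6 (F'): F=GRYB U=WWOY R=GORB D=RWYO L=RYOB
Query 1: R[3] = B
Query 2: U[0] = W
Query 3: R[2] = R
Query 4: L[3] = B
Query 5: L[0] = R
Query 6: F[0] = G

Answer: B W R B R G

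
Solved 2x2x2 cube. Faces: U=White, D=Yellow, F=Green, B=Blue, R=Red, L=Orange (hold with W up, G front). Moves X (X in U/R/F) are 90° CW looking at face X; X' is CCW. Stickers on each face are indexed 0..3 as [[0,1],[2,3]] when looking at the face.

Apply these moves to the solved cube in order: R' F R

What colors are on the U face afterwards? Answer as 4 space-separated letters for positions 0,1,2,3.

After move 1 (R'): R=RRRR U=WBWB F=GWGW D=YGYG B=YBYB
After move 2 (F): F=GGWW U=WBOO R=WRBR D=RRYG L=OYOG
After move 3 (R): R=BWRR U=WGOW F=GRWG D=RYYY B=OBBB
Query: U face = WGOW

Answer: W G O W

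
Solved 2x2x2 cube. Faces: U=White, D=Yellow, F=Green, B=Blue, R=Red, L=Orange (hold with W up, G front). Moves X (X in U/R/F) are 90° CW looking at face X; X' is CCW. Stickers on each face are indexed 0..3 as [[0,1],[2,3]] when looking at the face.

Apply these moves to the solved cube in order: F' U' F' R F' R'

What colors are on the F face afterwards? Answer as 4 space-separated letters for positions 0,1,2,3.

Answer: W G W R

Derivation:
After move 1 (F'): F=GGGG U=WWRR R=YRYR D=OOYY L=OWOW
After move 2 (U'): U=WRWR F=OWGG R=GGYR B=YRBB L=BBOW
After move 3 (F'): F=WGOG U=WRGY R=OGOR D=BWYY L=BROW
After move 4 (R): R=OORG U=WGGG F=WWOY D=BBYY B=YRRB
After move 5 (F'): F=WYWO U=WGOR R=BOBG D=RWYY L=BGOG
After move 6 (R'): R=OGBB U=WROY F=WGWR D=RYYO B=YRWB
Query: F face = WGWR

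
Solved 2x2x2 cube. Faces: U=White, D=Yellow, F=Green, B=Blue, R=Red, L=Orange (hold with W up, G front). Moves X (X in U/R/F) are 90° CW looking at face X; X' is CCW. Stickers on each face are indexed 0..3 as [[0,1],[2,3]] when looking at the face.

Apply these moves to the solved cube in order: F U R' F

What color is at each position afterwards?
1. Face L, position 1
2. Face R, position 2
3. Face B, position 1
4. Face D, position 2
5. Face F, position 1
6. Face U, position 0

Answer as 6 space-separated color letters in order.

Answer: R O Y Y W O

Derivation:
After move 1 (F): F=GGGG U=WWOO R=WRWR D=RRYY L=OYOY
After move 2 (U): U=OWOW F=WRGG R=BBWR B=OYBB L=GGOY
After move 3 (R'): R=BRBW U=OBOO F=WWGW D=RRYG B=YYRB
After move 4 (F): F=GWWW U=OBYG R=OROW D=BBYG L=GROR
Query 1: L[1] = R
Query 2: R[2] = O
Query 3: B[1] = Y
Query 4: D[2] = Y
Query 5: F[1] = W
Query 6: U[0] = O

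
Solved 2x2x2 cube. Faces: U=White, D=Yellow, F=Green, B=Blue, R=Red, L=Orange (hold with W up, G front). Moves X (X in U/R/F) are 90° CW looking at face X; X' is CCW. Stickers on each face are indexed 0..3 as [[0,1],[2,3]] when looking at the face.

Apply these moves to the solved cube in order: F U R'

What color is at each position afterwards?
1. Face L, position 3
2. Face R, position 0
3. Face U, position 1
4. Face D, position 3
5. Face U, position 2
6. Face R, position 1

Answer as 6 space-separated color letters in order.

Answer: Y B B G O R

Derivation:
After move 1 (F): F=GGGG U=WWOO R=WRWR D=RRYY L=OYOY
After move 2 (U): U=OWOW F=WRGG R=BBWR B=OYBB L=GGOY
After move 3 (R'): R=BRBW U=OBOO F=WWGW D=RRYG B=YYRB
Query 1: L[3] = Y
Query 2: R[0] = B
Query 3: U[1] = B
Query 4: D[3] = G
Query 5: U[2] = O
Query 6: R[1] = R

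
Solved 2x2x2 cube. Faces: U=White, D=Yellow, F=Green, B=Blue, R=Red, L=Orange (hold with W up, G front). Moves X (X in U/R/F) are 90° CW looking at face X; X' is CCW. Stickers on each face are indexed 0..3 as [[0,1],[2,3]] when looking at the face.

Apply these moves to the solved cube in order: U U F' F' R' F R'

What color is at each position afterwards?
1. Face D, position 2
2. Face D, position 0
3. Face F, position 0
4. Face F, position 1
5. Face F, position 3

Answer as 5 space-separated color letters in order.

After move 1 (U): U=WWWW F=RRGG R=BBRR B=OOBB L=GGOO
After move 2 (U): U=WWWW F=BBGG R=OORR B=GGBB L=RROO
After move 3 (F'): F=BGBG U=WWOR R=YOYR D=ROYY L=RWOW
After move 4 (F'): F=GGBB U=WWYY R=OORR D=WWYY L=RROO
After move 5 (R'): R=OROR U=WBYG F=GWBY D=WGYB B=YGWB
After move 6 (F): F=BGYW U=WBOR R=YRGR D=OOYB L=RWOG
After move 7 (R'): R=RRYG U=WWOY F=BBYR D=OGYW B=BGOB
Query 1: D[2] = Y
Query 2: D[0] = O
Query 3: F[0] = B
Query 4: F[1] = B
Query 5: F[3] = R

Answer: Y O B B R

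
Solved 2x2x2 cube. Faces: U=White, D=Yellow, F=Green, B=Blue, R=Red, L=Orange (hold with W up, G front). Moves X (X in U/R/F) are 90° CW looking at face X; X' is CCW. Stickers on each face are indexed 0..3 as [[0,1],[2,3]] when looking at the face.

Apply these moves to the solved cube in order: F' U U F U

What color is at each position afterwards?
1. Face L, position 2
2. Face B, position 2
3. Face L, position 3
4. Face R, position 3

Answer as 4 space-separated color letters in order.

After move 1 (F'): F=GGGG U=WWRR R=YRYR D=OOYY L=OWOW
After move 2 (U): U=RWRW F=YRGG R=BBYR B=OWBB L=GGOW
After move 3 (U): U=RRWW F=BBGG R=OWYR B=GGBB L=YROW
After move 4 (F): F=GBGB U=RRWR R=WWWR D=YOYY L=YOOO
After move 5 (U): U=WRRR F=WWGB R=GGWR B=YOBB L=GBOO
Query 1: L[2] = O
Query 2: B[2] = B
Query 3: L[3] = O
Query 4: R[3] = R

Answer: O B O R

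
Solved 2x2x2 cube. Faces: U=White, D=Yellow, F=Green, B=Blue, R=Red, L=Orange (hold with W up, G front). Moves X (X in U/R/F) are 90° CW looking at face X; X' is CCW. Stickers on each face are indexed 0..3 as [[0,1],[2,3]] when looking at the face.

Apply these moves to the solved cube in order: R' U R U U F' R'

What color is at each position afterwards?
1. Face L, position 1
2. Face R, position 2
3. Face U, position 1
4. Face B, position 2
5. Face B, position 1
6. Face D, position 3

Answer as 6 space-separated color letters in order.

Answer: W Y W O G G

Derivation:
After move 1 (R'): R=RRRR U=WBWB F=GWGW D=YGYG B=YBYB
After move 2 (U): U=WWBB F=RRGW R=YBRR B=OOYB L=GWOO
After move 3 (R): R=RYRB U=WRBW F=RGGG D=YYYO B=BOWB
After move 4 (U): U=BWWR F=RYGG R=BORB B=GWWB L=RGOO
After move 5 (U): U=WBRW F=BOGG R=GWRB B=RGWB L=RYOO
After move 6 (F'): F=OGBG U=WBGR R=YWYB D=YOYO L=RWOR
After move 7 (R'): R=WBYY U=WWGR F=OBBR D=YGYG B=OGOB
Query 1: L[1] = W
Query 2: R[2] = Y
Query 3: U[1] = W
Query 4: B[2] = O
Query 5: B[1] = G
Query 6: D[3] = G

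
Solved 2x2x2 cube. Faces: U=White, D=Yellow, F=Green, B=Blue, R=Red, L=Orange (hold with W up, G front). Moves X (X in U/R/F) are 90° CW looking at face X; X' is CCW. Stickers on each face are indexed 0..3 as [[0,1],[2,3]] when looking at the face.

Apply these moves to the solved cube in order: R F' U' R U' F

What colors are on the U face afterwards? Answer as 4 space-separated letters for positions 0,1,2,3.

Answer: G G W R

Derivation:
After move 1 (R): R=RRRR U=WGWG F=GYGY D=YBYB B=WBWB
After move 2 (F'): F=YYGG U=WGRR R=BRYR D=OOYB L=OGOW
After move 3 (U'): U=GRWR F=OGGG R=YYYR B=BRWB L=WBOW
After move 4 (R): R=YYRY U=GGWG F=OOGB D=OWYB B=RRRB
After move 5 (U'): U=GGGW F=WBGB R=OORY B=YYRB L=RROW
After move 6 (F): F=GWBB U=GGWR R=GOWY D=ROYB L=ROOW
Query: U face = GGWR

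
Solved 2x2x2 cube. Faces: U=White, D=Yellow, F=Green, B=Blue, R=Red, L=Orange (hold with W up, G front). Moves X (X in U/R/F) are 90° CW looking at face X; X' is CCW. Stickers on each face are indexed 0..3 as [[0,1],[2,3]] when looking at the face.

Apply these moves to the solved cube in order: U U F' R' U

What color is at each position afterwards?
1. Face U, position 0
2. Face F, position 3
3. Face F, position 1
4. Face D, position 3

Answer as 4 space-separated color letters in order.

Answer: O R R G

Derivation:
After move 1 (U): U=WWWW F=RRGG R=BBRR B=OOBB L=GGOO
After move 2 (U): U=WWWW F=BBGG R=OORR B=GGBB L=RROO
After move 3 (F'): F=BGBG U=WWOR R=YOYR D=ROYY L=RWOW
After move 4 (R'): R=ORYY U=WBOG F=BWBR D=RGYG B=YGOB
After move 5 (U): U=OWGB F=ORBR R=YGYY B=RWOB L=BWOW
Query 1: U[0] = O
Query 2: F[3] = R
Query 3: F[1] = R
Query 4: D[3] = G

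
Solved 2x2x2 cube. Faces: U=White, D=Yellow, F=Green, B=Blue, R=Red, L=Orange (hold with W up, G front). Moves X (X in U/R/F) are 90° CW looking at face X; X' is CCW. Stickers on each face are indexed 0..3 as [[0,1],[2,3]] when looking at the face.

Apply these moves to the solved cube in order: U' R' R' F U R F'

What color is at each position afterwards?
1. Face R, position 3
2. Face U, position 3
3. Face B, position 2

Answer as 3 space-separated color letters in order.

Answer: R G W

Derivation:
After move 1 (U'): U=WWWW F=OOGG R=GGRR B=RRBB L=BBOO
After move 2 (R'): R=GRGR U=WBWR F=OWGW D=YOYG B=YRYB
After move 3 (R'): R=RRGG U=WYWY F=OBGR D=YWYW B=GROB
After move 4 (F): F=GORB U=WYOB R=WRYG D=GRYW L=BYOW
After move 5 (U): U=OWBY F=WRRB R=GRYG B=BYOB L=GOOW
After move 6 (R): R=YGGR U=ORBB F=WRRW D=GOYB B=YYWB
After move 7 (F'): F=RWWR U=ORYG R=OGGR D=OWYB L=GBOB
Query 1: R[3] = R
Query 2: U[3] = G
Query 3: B[2] = W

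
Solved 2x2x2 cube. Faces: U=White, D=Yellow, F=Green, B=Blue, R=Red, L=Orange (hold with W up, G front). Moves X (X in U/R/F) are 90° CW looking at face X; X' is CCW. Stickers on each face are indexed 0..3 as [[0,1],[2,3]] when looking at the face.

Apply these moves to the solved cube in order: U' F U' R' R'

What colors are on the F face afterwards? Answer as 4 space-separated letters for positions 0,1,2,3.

After move 1 (U'): U=WWWW F=OOGG R=GGRR B=RRBB L=BBOO
After move 2 (F): F=GOGO U=WWOB R=WGWR D=RGYY L=BYOY
After move 3 (U'): U=WBWO F=BYGO R=GOWR B=WGBB L=RROY
After move 4 (R'): R=ORGW U=WBWW F=BBGO D=RYYO B=YGGB
After move 5 (R'): R=RWOG U=WGWY F=BBGW D=RBYO B=OGYB
Query: F face = BBGW

Answer: B B G W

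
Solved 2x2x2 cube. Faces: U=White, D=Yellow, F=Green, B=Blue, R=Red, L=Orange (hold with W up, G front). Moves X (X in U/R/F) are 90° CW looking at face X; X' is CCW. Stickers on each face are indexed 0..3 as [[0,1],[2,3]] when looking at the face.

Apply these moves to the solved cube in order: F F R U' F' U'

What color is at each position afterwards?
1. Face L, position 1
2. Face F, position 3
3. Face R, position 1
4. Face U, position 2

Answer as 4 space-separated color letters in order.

After move 1 (F): F=GGGG U=WWOO R=WRWR D=RRYY L=OYOY
After move 2 (F): F=GGGG U=WWYY R=OROR D=WWYY L=OROR
After move 3 (R): R=OORR U=WGYG F=GWGY D=WBYB B=YBWB
After move 4 (U'): U=GGWY F=ORGY R=GWRR B=OOWB L=YBOR
After move 5 (F'): F=RYOG U=GGGR R=BWWR D=BRYB L=YYOW
After move 6 (U'): U=GRGG F=YYOG R=RYWR B=BWWB L=OOOW
Query 1: L[1] = O
Query 2: F[3] = G
Query 3: R[1] = Y
Query 4: U[2] = G

Answer: O G Y G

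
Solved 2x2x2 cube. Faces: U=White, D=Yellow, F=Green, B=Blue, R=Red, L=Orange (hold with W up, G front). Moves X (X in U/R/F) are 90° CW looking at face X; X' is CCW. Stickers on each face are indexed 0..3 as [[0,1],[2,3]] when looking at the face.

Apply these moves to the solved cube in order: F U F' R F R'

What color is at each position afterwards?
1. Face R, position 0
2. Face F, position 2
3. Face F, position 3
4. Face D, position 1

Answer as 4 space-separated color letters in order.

Answer: R Y W R

Derivation:
After move 1 (F): F=GGGG U=WWOO R=WRWR D=RRYY L=OYOY
After move 2 (U): U=OWOW F=WRGG R=BBWR B=OYBB L=GGOY
After move 3 (F'): F=RGWG U=OWBW R=RBRR D=GYYY L=GWOO
After move 4 (R): R=RRRB U=OGBG F=RYWY D=GBYO B=WYWB
After move 5 (F): F=WRYY U=OGOW R=BRGB D=RRYO L=GGOB
After move 6 (R'): R=RBBG U=OWOW F=WGYW D=RRYY B=OYRB
Query 1: R[0] = R
Query 2: F[2] = Y
Query 3: F[3] = W
Query 4: D[1] = R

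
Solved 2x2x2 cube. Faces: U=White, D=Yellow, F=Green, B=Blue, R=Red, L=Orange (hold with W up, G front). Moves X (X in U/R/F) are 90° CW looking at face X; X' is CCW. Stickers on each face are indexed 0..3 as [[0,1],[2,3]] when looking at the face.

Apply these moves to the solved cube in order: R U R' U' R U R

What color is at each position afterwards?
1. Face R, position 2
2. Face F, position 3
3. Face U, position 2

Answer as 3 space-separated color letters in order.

Answer: W B G

Derivation:
After move 1 (R): R=RRRR U=WGWG F=GYGY D=YBYB B=WBWB
After move 2 (U): U=WWGG F=RRGY R=WBRR B=OOWB L=GYOO
After move 3 (R'): R=BRWR U=WWGO F=RWGG D=YRYY B=BOBB
After move 4 (U'): U=WOWG F=GYGG R=RWWR B=BRBB L=BOOO
After move 5 (R): R=WRRW U=WYWG F=GRGY D=YBYB B=GROB
After move 6 (U): U=WWGY F=WRGY R=GRRW B=BOOB L=GROO
After move 7 (R): R=RGWR U=WRGY F=WBGB D=YOYB B=YOWB
Query 1: R[2] = W
Query 2: F[3] = B
Query 3: U[2] = G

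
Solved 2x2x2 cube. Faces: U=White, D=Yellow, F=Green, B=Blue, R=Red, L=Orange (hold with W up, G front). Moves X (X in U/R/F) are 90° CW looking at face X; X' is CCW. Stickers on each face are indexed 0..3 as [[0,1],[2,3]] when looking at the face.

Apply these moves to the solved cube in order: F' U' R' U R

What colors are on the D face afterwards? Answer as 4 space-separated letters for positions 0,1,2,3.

Answer: O O Y B

Derivation:
After move 1 (F'): F=GGGG U=WWRR R=YRYR D=OOYY L=OWOW
After move 2 (U'): U=WRWR F=OWGG R=GGYR B=YRBB L=BBOW
After move 3 (R'): R=GRGY U=WBWY F=ORGR D=OWYG B=YROB
After move 4 (U): U=WWYB F=GRGR R=YRGY B=BBOB L=OROW
After move 5 (R): R=GYYR U=WRYR F=GWGG D=OOYB B=BBWB
Query: D face = OOYB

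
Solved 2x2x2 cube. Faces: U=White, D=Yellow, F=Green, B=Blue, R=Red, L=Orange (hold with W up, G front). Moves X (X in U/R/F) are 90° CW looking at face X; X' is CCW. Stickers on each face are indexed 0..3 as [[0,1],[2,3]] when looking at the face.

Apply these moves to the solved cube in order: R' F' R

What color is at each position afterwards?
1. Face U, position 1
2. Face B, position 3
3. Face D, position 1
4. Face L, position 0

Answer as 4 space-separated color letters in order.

After move 1 (R'): R=RRRR U=WBWB F=GWGW D=YGYG B=YBYB
After move 2 (F'): F=WWGG U=WBRR R=GRYR D=OOYG L=OBOW
After move 3 (R): R=YGRR U=WWRG F=WOGG D=OYYY B=RBBB
Query 1: U[1] = W
Query 2: B[3] = B
Query 3: D[1] = Y
Query 4: L[0] = O

Answer: W B Y O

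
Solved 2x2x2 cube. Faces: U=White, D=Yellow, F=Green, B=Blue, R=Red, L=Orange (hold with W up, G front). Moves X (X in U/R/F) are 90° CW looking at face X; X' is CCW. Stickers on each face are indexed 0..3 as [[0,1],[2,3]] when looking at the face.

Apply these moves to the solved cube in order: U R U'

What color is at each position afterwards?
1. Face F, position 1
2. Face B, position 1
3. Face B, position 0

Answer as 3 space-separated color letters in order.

After move 1 (U): U=WWWW F=RRGG R=BBRR B=OOBB L=GGOO
After move 2 (R): R=RBRB U=WRWG F=RYGY D=YBYO B=WOWB
After move 3 (U'): U=RGWW F=GGGY R=RYRB B=RBWB L=WOOO
Query 1: F[1] = G
Query 2: B[1] = B
Query 3: B[0] = R

Answer: G B R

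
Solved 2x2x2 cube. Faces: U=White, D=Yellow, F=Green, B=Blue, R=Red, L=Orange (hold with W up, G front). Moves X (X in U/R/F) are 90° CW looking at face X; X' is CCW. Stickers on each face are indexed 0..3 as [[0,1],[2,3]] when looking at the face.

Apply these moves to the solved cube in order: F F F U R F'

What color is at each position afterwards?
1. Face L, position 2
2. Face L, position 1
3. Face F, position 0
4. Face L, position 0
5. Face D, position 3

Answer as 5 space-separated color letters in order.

After move 1 (F): F=GGGG U=WWOO R=WRWR D=RRYY L=OYOY
After move 2 (F): F=GGGG U=WWYY R=OROR D=WWYY L=OROR
After move 3 (F): F=GGGG U=WWRR R=YRYR D=OOYY L=OWOW
After move 4 (U): U=RWRW F=YRGG R=BBYR B=OWBB L=GGOW
After move 5 (R): R=YBRB U=RRRG F=YOGY D=OBYO B=WWWB
After move 6 (F'): F=OYYG U=RRYR R=BBOB D=GWYO L=GGOR
Query 1: L[2] = O
Query 2: L[1] = G
Query 3: F[0] = O
Query 4: L[0] = G
Query 5: D[3] = O

Answer: O G O G O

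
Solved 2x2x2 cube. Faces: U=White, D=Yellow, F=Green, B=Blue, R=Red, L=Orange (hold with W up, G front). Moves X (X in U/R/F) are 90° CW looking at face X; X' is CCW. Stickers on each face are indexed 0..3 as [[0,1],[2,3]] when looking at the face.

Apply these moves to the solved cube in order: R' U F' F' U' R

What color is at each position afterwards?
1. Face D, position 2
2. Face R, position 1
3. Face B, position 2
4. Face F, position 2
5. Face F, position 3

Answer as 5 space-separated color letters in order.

Answer: Y W Y R G

Derivation:
After move 1 (R'): R=RRRR U=WBWB F=GWGW D=YGYG B=YBYB
After move 2 (U): U=WWBB F=RRGW R=YBRR B=OOYB L=GWOO
After move 3 (F'): F=RWRG U=WWYR R=GBYR D=WOYG L=GBOB
After move 4 (F'): F=WGRR U=WWGY R=OBWR D=BBYG L=GROY
After move 5 (U'): U=WYWG F=GRRR R=WGWR B=OBYB L=OOOY
After move 6 (R): R=WWRG U=WRWR F=GBRG D=BYYO B=GBYB
Query 1: D[2] = Y
Query 2: R[1] = W
Query 3: B[2] = Y
Query 4: F[2] = R
Query 5: F[3] = G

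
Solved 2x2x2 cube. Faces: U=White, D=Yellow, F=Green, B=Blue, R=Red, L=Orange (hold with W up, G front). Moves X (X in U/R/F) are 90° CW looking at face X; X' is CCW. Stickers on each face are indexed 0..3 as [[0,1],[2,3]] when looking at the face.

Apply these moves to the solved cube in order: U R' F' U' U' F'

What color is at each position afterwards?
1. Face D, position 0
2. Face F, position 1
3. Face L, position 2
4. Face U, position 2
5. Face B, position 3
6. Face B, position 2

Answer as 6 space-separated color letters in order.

Answer: R G O G B Y

Derivation:
After move 1 (U): U=WWWW F=RRGG R=BBRR B=OOBB L=GGOO
After move 2 (R'): R=BRBR U=WBWO F=RWGW D=YRYG B=YOYB
After move 3 (F'): F=WWRG U=WBBB R=RRYR D=GOYG L=GOOW
After move 4 (U'): U=BBWB F=GORG R=WWYR B=RRYB L=YOOW
After move 5 (U'): U=BBBW F=YORG R=GOYR B=WWYB L=RROW
After move 6 (F'): F=OGYR U=BBGY R=OOGR D=RWYG L=RWOB
Query 1: D[0] = R
Query 2: F[1] = G
Query 3: L[2] = O
Query 4: U[2] = G
Query 5: B[3] = B
Query 6: B[2] = Y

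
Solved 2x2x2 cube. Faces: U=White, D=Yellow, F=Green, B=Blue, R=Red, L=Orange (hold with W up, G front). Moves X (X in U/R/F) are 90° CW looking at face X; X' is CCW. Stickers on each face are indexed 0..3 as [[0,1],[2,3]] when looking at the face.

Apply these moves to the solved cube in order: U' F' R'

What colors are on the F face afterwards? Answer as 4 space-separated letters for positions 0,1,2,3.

Answer: O W O R

Derivation:
After move 1 (U'): U=WWWW F=OOGG R=GGRR B=RRBB L=BBOO
After move 2 (F'): F=OGOG U=WWGR R=YGYR D=BOYY L=BWOW
After move 3 (R'): R=GRYY U=WBGR F=OWOR D=BGYG B=YROB
Query: F face = OWOR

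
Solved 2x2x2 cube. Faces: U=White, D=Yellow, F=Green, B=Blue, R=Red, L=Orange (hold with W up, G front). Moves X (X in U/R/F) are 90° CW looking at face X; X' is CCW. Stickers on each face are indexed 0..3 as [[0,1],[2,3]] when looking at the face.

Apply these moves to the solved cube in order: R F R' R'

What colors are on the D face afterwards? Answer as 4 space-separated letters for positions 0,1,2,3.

Answer: R G Y O

Derivation:
After move 1 (R): R=RRRR U=WGWG F=GYGY D=YBYB B=WBWB
After move 2 (F): F=GGYY U=WGOO R=WRGR D=RRYB L=OYOB
After move 3 (R'): R=RRWG U=WWOW F=GGYO D=RGYY B=BBRB
After move 4 (R'): R=RGRW U=WROB F=GWYW D=RGYO B=YBGB
Query: D face = RGYO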